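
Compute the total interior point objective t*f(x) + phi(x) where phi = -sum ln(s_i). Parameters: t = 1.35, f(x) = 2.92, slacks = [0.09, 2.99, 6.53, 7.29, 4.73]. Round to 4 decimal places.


Step 1: Compute log-barrier.
ln values: [-2.4079, 1.0953, 1.8764, 1.9865, 1.5539]
phi = -(-2.4079 + 1.0953 + 1.8764 + 1.9865 + 1.5539) = -4.1042
Step 2: Compute augmented objective.
t*f(x) = 1.35*2.92 = 3.942
Total = 3.942 - 4.1042 = -0.1622


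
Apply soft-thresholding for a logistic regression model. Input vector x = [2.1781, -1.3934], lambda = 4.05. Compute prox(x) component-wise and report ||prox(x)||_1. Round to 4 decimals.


Soft-thresholding with lambda = 4.05:
prox(2.1781) = sign(2.1781)*max(|2.1781| - 4.05, 0) = 0.0
prox(-1.3934) = sign(-1.3934)*max(|-1.3934| - 4.05, 0) = 0.0
prox(x) = [0.0, 0.0]
||prox(x)||_1 = 0.0 + 0.0 = 0.0


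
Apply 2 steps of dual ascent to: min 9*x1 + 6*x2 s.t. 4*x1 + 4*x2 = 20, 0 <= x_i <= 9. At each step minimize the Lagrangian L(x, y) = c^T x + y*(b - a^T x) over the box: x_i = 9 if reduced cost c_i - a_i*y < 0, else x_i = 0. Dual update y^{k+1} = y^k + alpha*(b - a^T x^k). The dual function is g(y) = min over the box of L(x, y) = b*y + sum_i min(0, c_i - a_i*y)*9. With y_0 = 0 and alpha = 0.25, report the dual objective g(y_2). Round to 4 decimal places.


Dual ascent for LP: min 9*x1 + 6*x2, 4*x1 + 4*x2 = 20, 0 <= x_i <= 9
Step 1: y^k = 0.0, reduced costs: (9.0, 6.0)
  x^k = (0.0, 0.0), subgradient = b - a^T x = 20.0
  y^{k+1} = 0.0 + 0.25*20.0 = 5.0
Step 2: y^k = 5.0, reduced costs: (-11.0, -14.0)
  x^k = (9.0, 9.0), subgradient = b - a^T x = -52.0
  y^{k+1} = 5.0 + 0.25*-52.0 = -8.0
Dual objective at y_2 = -8.0: reduced costs (41.0, 38.0), box minimizer x = (0.0, 0.0)
g(y_2) = b*y + (c1 - a1*y)*x1 + (c2 - a2*y)*x2 = 20*(-8.0) + 41.0*0.0 + 38.0*0.0 = -160.0 + 0.0 + 0.0 = -160.0


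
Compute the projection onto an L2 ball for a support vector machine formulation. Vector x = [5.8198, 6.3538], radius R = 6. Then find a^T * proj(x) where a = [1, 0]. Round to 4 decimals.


Step 1: Compute ||x|| (intermediates to 6 decimals).
||x|| = sqrt(5.8198^2 + 6.3538^2) = 8.616313
Step 2: Project.
Since ||x|| > R, scale = R/||x|| = 6/8.616313 = 0.696354, proj(x) = scale * x
proj(x) = [4.052641, 4.424494]
Step 3: Dot product.
a^T * proj(x) = 1*4.052641 + 0*4.424494 = 4.0526


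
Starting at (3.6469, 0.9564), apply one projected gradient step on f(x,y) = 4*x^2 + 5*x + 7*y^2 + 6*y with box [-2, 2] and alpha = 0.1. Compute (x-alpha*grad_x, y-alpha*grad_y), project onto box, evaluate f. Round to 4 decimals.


Step 1: Compute gradient at (3.6469, 0.9564).
grad_x = 2*4*3.6469 + 5 = 34.1752
grad_y = 2*7*0.9564 + 6 = 19.3896
Step 2: Gradient step.
x_raw = 3.6469 - 0.1*34.1752 = 0.2294
y_raw = 0.9564 - 0.1*19.3896 = -0.9826
Step 3: Project onto [-2, 2].
x_proj = clip(0.2294) = 0.2294
y_proj = clip(-0.9826) = -0.9826
Step 4: Evaluate f.
f(0.2294, -0.9826) = 2.22


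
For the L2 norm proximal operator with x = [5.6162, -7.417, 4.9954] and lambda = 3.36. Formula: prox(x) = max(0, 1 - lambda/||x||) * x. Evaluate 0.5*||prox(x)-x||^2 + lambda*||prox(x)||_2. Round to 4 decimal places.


Step 1: Compute ||x||.
||x|| = 10.5597
Step 2: Compute scaling factor.
scale = max(0, 1 - 3.36/10.5597) = 0.6818
Step 3: prox(x) = [3.8292, -5.057, 3.4059]
||prox(x)|| = 7.1997
Step 4: Proximal objective.
0.5*||prox-x||^2 = 5.6448
lambda*||prox|| = 24.191
Total = 29.8358


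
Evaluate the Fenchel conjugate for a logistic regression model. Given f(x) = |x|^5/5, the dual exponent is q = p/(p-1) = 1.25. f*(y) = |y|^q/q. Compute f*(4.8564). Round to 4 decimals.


The conjugate exponent q satisfies 1/p + 1/q = 1.
p = 5, so q = 5/(5 - 1) = 1.25
|y|^q = 4.8564^1.25 = 7.2093
f*(4.8564) = 7.2093 / 1.25 = 5.7674


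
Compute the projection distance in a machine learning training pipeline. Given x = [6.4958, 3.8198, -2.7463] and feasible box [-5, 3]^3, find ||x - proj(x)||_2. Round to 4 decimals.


Project each component onto [-5, 3].
clip(6.4958) = 3.0, clip(3.8198) = 3.0, clip(-2.7463) = -2.7463
Projection = [3.0, 3.0, -2.7463]
Squared diffs: [12.2206, 0.6721, 0.0]
Distance = sqrt(12.8927) = 3.5906


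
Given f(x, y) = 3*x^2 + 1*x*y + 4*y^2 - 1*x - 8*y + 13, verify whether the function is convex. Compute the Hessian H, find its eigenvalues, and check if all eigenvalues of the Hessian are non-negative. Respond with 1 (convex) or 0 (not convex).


The Hessian of f(x,y) = 3*x^2 + 1*x*y + 4*y^2 - 1*x - 8*y + 13 is:
H = [[6, 1], [1, 8]]
Trace = 6 + 8 = 14
Determinant = 6*8 - (1)^2 = 47
Discriminant = (14)^2 - 4*47 = 8.0
Eigenvalues: lambda_1 = 5.5858, lambda_2 = 8.4142
The function is convex.

1


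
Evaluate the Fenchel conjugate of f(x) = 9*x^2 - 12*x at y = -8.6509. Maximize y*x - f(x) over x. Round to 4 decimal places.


f*(y) = sup_x {y*x - a*x^2 - b*x} = sup_x {(y-b)*x - a*x^2}
FOC: (y - b) - 2a*x = 0 => x* = (y - b)/(2a)
x* = (-8.6509 + 12)/(2*9) = 0.1861
f*(-8.6509) = (y-b)^2/(4a) = (-8.6509 + 12)^2/(4*9)
= 11.2165/36 = 0.3116


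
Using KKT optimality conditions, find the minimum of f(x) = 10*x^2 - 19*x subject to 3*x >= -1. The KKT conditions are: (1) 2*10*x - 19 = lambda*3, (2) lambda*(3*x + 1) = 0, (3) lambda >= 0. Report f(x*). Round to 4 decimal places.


Step 1: Try lambda = 0 (constraint inactive).
Stationarity: 2*10*x - 19 = 0
x* = 19/(2*10) = 0.95
Check constraint: 3*0.95 = 2.85 >= -1 -- satisfied.
Step 2: Compute optimal value.
f(x*) = 10*0.95^2 - 19*0.95 = -9.025


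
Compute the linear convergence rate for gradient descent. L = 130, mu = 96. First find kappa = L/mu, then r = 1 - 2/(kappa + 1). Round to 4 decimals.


Step 1: Compute the condition number.
kappa = L/mu = 130/96 = 1.3542
Step 2: Compute the convergence rate.
r = 1 - 2/(kappa + 1) = 1 - 2*mu/(L + mu) = (L - mu)/(L + mu) = 34/226 = 0.1504


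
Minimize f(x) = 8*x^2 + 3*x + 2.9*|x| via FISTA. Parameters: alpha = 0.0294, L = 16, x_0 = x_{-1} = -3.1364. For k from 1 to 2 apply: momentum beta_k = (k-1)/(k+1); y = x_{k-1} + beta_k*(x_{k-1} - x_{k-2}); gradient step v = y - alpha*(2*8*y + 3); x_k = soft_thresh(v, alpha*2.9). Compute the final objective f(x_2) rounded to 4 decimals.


FISTA on f(x) = 8*x^2 + 3*x + 2.9*|x|
L = 16, alpha = 0.0294
Iteration 1: beta = 0.0, y = -3.1364 + 0.0*(-3.1364 + 3.1364) = -3.1364
  grad(y) = -47.1824, v = y - alpha*grad = -1.7492
  prox(v) = soft_thresh(-1.7492, 0.0853) = -1.664
Iteration 2: beta = 0.3333, y = -1.664 + 0.3333*(-1.664 + 3.1364) = -1.1732
  grad(y) = -15.7707, v = y - alpha*grad = -0.7095
  prox(v) = soft_thresh(-0.7095, 0.0853) = -0.6243
f(x_2) = 8*(-0.6243)^2 + 3*(-0.6243) + 2.9*|-0.6243| = 3.0551


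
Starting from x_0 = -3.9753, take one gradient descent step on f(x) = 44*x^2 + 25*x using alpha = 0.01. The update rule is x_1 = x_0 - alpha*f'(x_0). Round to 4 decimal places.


We compute the gradient at x_0 and apply the update.
f'(x) = 88*x + 25
f'(-3.9753) = 88*-3.9753 + 25 = -324.8264
x_1 = -3.9753 - 0.01*-324.8264 = -0.727


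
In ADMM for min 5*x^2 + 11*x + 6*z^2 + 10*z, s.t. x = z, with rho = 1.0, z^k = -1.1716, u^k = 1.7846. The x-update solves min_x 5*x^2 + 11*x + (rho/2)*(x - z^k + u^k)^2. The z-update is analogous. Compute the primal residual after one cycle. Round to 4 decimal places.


ADMM iteration with rho = 1.0, z^k = -1.1716, u^k = 1.7846
Step 1: x-update.
Minimize 5*x^2 + 11*x + (1.0/2)*(x + 1.1716 + 1.7846)^2
FOC: (2*5 + 1.0)*x = -11 + 1.0*(-1.1716 - 1.7846)
x^{k+1} = -1.2687
Step 2: z-update.
Minimize 6*z^2 + 10*z + (1.0/2)*(-1.2687 - z + 1.7846)^2
FOC: (2*6 + 1.0)*z = -10 + 1.0*(-1.2687 + 1.7846)
z^{k+1} = -0.7295
Step 3: u-update.
u^{k+1} = 1.7846 - 1.2687 + 0.7295 = 1.2454
Step 4: Primal residual = |-1.2687 + 0.7295| = 0.5392


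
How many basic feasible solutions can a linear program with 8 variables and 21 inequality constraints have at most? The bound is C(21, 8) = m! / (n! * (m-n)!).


Each vertex corresponds to some choice of n active constraints out of m, so the number of vertices is at most C(m, n) = m! / (n!(m-n)!).
m = 21, n = 8
Numerator: 21 * 20 * 19 * 18 * 17 * 16 * 15 * 14
Denominator: 8! = 40320
C(21, 8) = 203490


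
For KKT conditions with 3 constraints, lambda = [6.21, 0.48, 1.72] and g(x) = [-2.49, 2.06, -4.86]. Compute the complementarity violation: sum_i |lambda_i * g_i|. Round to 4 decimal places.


KKT complementary slackness check:
lambda_1 * g_1 = 6.21 * -2.49 = -15.4629
lambda_2 * g_2 = 0.48 * 2.06 = 0.9888
lambda_3 * g_3 = 1.72 * -4.86 = -8.3592
Total violation = 15.4629 + 0.9888 + 8.3592 = 24.8109


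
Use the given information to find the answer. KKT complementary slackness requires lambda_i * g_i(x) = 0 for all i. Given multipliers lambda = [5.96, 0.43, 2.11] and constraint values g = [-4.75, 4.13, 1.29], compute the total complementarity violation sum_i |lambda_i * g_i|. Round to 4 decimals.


KKT complementary slackness check:
lambda_1 * g_1 = 5.96 * -4.75 = -28.31
lambda_2 * g_2 = 0.43 * 4.13 = 1.7759
lambda_3 * g_3 = 2.11 * 1.29 = 2.7219
Total violation = 28.31 + 1.7759 + 2.7219 = 32.8078


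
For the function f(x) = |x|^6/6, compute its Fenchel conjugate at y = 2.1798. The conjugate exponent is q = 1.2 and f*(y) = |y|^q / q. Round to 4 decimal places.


The conjugate exponent q satisfies 1/p + 1/q = 1.
p = 6, so q = 6/(6 - 1) = 1.2
|y|^q = 2.1798^1.2 = 2.5474
f*(2.1798) = 2.5474 / 1.2 = 2.1228


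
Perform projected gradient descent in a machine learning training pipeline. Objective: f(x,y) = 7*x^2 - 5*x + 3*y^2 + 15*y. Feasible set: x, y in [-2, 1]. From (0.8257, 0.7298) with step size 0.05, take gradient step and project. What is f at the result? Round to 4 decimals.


Step 1: Compute gradient at (0.8257, 0.7298).
grad_x = 2*7*0.8257 - 5 = 6.5598
grad_y = 2*3*0.7298 + 15 = 19.3788
Step 2: Gradient step.
x_raw = 0.8257 - 0.05*6.5598 = 0.4977
y_raw = 0.7298 - 0.05*19.3788 = -0.2391
Step 3: Project onto [-2, 1].
x_proj = clip(0.4977) = 0.4977
y_proj = clip(-0.2391) = -0.2391
Step 4: Evaluate f.
f(0.4977, -0.2391) = -4.1701


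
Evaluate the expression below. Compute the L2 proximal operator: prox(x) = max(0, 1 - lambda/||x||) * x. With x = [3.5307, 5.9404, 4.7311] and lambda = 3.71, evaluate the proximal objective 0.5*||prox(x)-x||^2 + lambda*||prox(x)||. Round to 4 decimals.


Step 1: Compute ||x||.
||x|| = 8.3748
Step 2: Compute scaling factor.
scale = max(0, 1 - 3.71/8.3748) = 0.557
Step 3: prox(x) = [1.9666, 3.3088, 2.6352]
||prox(x)|| = 4.6648
Step 4: Proximal objective.
0.5*||prox-x||^2 = 6.8821
lambda*||prox|| = 17.3064
Total = 24.1885


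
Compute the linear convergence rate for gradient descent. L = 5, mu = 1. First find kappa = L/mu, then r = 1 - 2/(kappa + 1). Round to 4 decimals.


Step 1: Compute the condition number.
kappa = L/mu = 5/1 = 5.0
Step 2: Compute the convergence rate.
r = 1 - 2/(kappa + 1) = 1 - 2*mu/(L + mu) = (L - mu)/(L + mu) = 4/6 = 0.6667


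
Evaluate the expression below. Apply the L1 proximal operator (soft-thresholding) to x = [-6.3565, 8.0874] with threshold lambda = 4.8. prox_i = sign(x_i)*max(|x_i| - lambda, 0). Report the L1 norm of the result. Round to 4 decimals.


Soft-thresholding with lambda = 4.8:
prox(-6.3565) = sign(-6.3565)*max(|-6.3565| - 4.8, 0) = -1.5565
prox(8.0874) = sign(8.0874)*max(|8.0874| - 4.8, 0) = 3.2874
prox(x) = [-1.5565, 3.2874]
||prox(x)||_1 = 1.5565 + 3.2874 = 4.8439


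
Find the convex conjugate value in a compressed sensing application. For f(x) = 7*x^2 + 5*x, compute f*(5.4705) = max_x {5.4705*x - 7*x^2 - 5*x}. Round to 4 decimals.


f*(y) = sup_x {y*x - a*x^2 - b*x} = sup_x {(y-b)*x - a*x^2}
FOC: (y - b) - 2a*x = 0 => x* = (y - b)/(2a)
x* = (5.4705 - 5)/(2*7) = 0.0336
f*(5.4705) = (y-b)^2/(4a) = (5.4705 - 5)^2/(4*7)
= 0.2214/28 = 0.0079


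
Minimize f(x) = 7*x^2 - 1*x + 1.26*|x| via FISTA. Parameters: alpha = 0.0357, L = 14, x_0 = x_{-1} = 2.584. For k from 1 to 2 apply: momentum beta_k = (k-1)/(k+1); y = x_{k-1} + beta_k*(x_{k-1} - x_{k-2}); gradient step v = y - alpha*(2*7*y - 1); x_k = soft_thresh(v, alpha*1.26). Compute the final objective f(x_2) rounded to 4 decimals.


FISTA on f(x) = 7*x^2 - 1*x + 1.26*|x|
L = 14, alpha = 0.0357
Iteration 1: beta = 0.0, y = 2.584 + 0.0*(2.584 - 2.584) = 2.584
  grad(y) = 35.176, v = y - alpha*grad = 1.3282
  prox(v) = soft_thresh(1.3282, 0.045) = 1.2832
Iteration 2: beta = 0.3333, y = 1.2832 + 0.3333*(1.2832 - 2.584) = 0.8496
  grad(y) = 10.895, v = y - alpha*grad = 0.4607
  prox(v) = soft_thresh(0.4607, 0.045) = 0.4157
f(x_2) = 7*0.4157^2 - 1*0.4157 + 1.26*|0.4157| = 1.3178


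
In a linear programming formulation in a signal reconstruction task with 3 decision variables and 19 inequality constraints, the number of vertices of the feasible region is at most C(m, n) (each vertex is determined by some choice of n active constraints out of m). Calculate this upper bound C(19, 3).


Each vertex corresponds to some choice of n active constraints out of m, so the number of vertices is at most C(m, n) = m! / (n!(m-n)!).
m = 19, n = 3
Numerator: 19 * 18 * 17
Denominator: 3! = 6
C(19, 3) = 969


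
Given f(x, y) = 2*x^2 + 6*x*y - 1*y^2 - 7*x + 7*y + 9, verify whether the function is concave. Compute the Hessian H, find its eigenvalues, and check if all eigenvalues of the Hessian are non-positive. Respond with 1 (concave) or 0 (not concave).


The Hessian of f(x,y) = 2*x^2 + 6*x*y - 1*y^2 - 7*x + 7*y + 9 is:
H = [[4, 6], [6, -2]]
Trace = 4 - 2 = 2
Determinant = 4*-2 - (6)^2 = -44
Discriminant = (2)^2 - 4*-44 = 180.0
Eigenvalues: lambda_1 = -5.7082, lambda_2 = 7.7082
The function is not concave.

0


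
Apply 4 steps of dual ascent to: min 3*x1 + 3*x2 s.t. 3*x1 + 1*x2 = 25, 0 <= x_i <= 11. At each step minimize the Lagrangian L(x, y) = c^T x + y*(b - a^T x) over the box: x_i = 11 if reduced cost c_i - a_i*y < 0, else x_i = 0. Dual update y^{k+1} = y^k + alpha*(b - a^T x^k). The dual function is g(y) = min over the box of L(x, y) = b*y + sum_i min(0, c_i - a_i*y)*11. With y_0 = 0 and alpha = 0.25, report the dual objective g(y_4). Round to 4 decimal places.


Dual ascent for LP: min 3*x1 + 3*x2, 3*x1 + 1*x2 = 25, 0 <= x_i <= 11
Step 1: y^k = 0.0, reduced costs: (3.0, 3.0)
  x^k = (0.0, 0.0), subgradient = b - a^T x = 25.0
  y^{k+1} = 0.0 + 0.25*25.0 = 6.25
Step 2: y^k = 6.25, reduced costs: (-15.75, -3.25)
  x^k = (11.0, 11.0), subgradient = b - a^T x = -19.0
  y^{k+1} = 6.25 + 0.25*-19.0 = 1.5
Step 3: y^k = 1.5, reduced costs: (-1.5, 1.5)
  x^k = (11.0, 0.0), subgradient = b - a^T x = -8.0
  y^{k+1} = 1.5 + 0.25*-8.0 = -0.5
Step 4: y^k = -0.5, reduced costs: (4.5, 3.5)
  x^k = (0.0, 0.0), subgradient = b - a^T x = 25.0
  y^{k+1} = -0.5 + 0.25*25.0 = 5.75
Dual objective at y_4 = 5.75: reduced costs (-14.25, -2.75), box minimizer x = (11.0, 11.0)
g(y_4) = b*y + (c1 - a1*y)*x1 + (c2 - a2*y)*x2 = 25*5.75 + (-14.25)*11.0 + (-2.75)*11.0 = 143.75 - 156.75 - 30.25 = -43.25


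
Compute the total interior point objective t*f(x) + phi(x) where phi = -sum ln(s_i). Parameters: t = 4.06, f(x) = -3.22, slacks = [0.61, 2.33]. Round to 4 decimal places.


Step 1: Compute log-barrier.
ln values: [-0.4943, 0.8459]
phi = -(-0.4943 + 0.8459) = -0.3516
Step 2: Compute augmented objective.
t*f(x) = 4.06*-3.22 = -13.0732
Total = -13.0732 - 0.3516 = -13.4248


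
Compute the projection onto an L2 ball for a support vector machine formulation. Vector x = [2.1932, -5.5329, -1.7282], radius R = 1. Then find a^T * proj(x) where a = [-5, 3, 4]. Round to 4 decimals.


Step 1: Compute ||x|| (intermediates to 6 decimals).
||x|| = sqrt(2.1932^2 + (-5.5329)^2 + (-1.7282)^2) = 6.197563
Step 2: Project.
Since ||x|| > R, scale = R/||x|| = 1/6.197563 = 0.161354, proj(x) = scale * x
proj(x) = [0.353882, -0.892756, -0.278852]
Step 3: Dot product.
a^T * proj(x) = -5*0.353882 + 3*(-0.892756) + 4*(-0.278852) = -5.5631


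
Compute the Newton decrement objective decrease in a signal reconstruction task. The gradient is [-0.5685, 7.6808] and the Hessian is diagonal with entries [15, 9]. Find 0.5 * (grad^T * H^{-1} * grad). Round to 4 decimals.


Step 1: H is diagonal, so H^(-1) * g = [-0.0379, 0.8534].
Step 2: g^T H^(-1) g = sum_i g_i^2 / H_ii
  = (-0.5685)^2/15 + (7.6808)^2/9
  = 0.0215 + 6.555 = 6.5765
Step 3: Objective decrease = 0.5 * g^T H^(-1) g = 3.2883


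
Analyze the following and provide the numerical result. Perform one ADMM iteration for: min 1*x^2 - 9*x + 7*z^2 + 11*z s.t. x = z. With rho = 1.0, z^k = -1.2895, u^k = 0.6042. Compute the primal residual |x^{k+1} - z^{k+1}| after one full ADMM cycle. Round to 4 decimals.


ADMM iteration with rho = 1.0, z^k = -1.2895, u^k = 0.6042
Step 1: x-update.
Minimize 1*x^2 - 9*x + (1.0/2)*(x + 1.2895 + 0.6042)^2
FOC: (2*1 + 1.0)*x = 9 + 1.0*(-1.2895 - 0.6042)
x^{k+1} = 2.3688
Step 2: z-update.
Minimize 7*z^2 + 11*z + (1.0/2)*(2.3688 - z + 0.6042)^2
FOC: (2*7 + 1.0)*z = -11 + 1.0*(2.3688 + 0.6042)
z^{k+1} = -0.5351
Step 3: u-update.
u^{k+1} = 0.6042 + 2.3688 + 0.5351 = 3.5081
Step 4: Primal residual = |2.3688 + 0.5351| = 2.9039


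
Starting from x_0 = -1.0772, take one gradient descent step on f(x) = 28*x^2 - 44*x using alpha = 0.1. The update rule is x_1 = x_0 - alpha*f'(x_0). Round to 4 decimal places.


We compute the gradient at x_0 and apply the update.
f'(x) = 56*x - 44
f'(-1.0772) = 56*-1.0772 - 44 = -104.3232
x_1 = -1.0772 - 0.1*-104.3232 = 9.3551


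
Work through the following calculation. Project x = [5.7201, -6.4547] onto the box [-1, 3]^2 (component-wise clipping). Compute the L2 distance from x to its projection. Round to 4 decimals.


Project each component onto [-1, 3].
clip(5.7201) = 3.0, clip(-6.4547) = -1.0
Projection = [3.0, -1.0]
Squared diffs: [7.3989, 29.7538]
Distance = sqrt(37.1527) = 6.0953


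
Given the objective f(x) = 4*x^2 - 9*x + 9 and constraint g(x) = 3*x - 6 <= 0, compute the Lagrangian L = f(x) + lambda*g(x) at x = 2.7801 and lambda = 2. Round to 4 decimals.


Step 1: Evaluate f(x).
f(2.7801) = 4*2.7801^2 - 9*2.7801 + 9 = 14.8949
Step 2: Evaluate g(x).
g(2.7801) = 3*2.7801 - 6 = 2.3403
Step 3: Compute Lagrangian.
L = 14.8949 + 2*2.3403 = 19.5755


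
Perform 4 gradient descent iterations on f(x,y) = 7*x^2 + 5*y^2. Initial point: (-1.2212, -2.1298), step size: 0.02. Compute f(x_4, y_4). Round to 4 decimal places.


Gradient descent on f(x,y) = 7*x^2 + 5*y^2.
Starting point: (-1.2212, -2.1298), alpha = 0.02
Step 1: grad_x = 2*7*-1.2212 = -17.0968, grad_y = 2*5*-2.1298 = -21.298
  x_1 = -1.2212 - 0.02*-17.0968 = -0.8793
  y_1 = -2.1298 - 0.02*-21.298 = -1.7038
Step 2: grad_x = 2*7*-0.8793 = -12.3097, grad_y = 2*5*-1.7038 = -17.0384
  x_2 = -0.8793 - 0.02*-12.3097 = -0.6331
  y_2 = -1.7038 - 0.02*-17.0384 = -1.3631
Step 3: grad_x = 2*7*-0.6331 = -8.863, grad_y = 2*5*-1.3631 = -13.6307
  x_3 = -0.6331 - 0.02*-8.863 = -0.4558
  y_3 = -1.3631 - 0.02*-13.6307 = -1.0905
Step 4: grad_x = 2*7*-0.4558 = -6.3813, grad_y = 2*5*-1.0905 = -10.9046
  x_4 = -0.4558 - 0.02*-6.3813 = -0.3282
  y_4 = -1.0905 - 0.02*-10.9046 = -0.8724
f(-0.3282, -0.8724) = 7*(-0.3282)^2 + 5*(-0.8724)^2 = 4.559


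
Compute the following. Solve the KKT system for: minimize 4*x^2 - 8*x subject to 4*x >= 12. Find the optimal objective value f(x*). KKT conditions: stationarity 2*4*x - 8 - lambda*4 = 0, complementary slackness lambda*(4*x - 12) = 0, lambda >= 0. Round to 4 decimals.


Step 1: Try lambda = 0 (constraint inactive).
x_unc = 8/(2*4) = 1.0
Check: 4*1.0 = 4.0 < 12 -- violated!
Step 2: Constraint must be active: 4*x = 12
x* = 12/4 = 3.0
lambda = (2*4*3.0 - 8)/4 = 4.0
Step 3: Compute optimal value.
f(x*) = 4*3.0^2 - 8*3.0 = 12.0


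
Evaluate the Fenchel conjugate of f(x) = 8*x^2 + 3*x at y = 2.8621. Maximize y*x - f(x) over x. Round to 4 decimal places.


f*(y) = sup_x {y*x - a*x^2 - b*x} = sup_x {(y-b)*x - a*x^2}
FOC: (y - b) - 2a*x = 0 => x* = (y - b)/(2a)
x* = (2.8621 - 3)/(2*8) = -0.0086
f*(2.8621) = (y-b)^2/(4a) = (2.8621 - 3)^2/(4*8)
= 0.019/32 = 0.0006


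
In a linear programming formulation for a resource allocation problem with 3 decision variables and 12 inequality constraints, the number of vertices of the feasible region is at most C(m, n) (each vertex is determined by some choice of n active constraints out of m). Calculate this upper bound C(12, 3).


Each vertex corresponds to some choice of n active constraints out of m, so the number of vertices is at most C(m, n) = m! / (n!(m-n)!).
m = 12, n = 3
Numerator: 12 * 11 * 10
Denominator: 3! = 6
C(12, 3) = 220


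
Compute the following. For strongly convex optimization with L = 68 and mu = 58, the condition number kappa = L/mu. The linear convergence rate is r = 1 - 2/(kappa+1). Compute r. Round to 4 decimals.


Step 1: Compute the condition number.
kappa = L/mu = 68/58 = 1.1724
Step 2: Compute the convergence rate.
r = 1 - 2/(kappa + 1) = 1 - 2*mu/(L + mu) = (L - mu)/(L + mu) = 10/126 = 0.0794


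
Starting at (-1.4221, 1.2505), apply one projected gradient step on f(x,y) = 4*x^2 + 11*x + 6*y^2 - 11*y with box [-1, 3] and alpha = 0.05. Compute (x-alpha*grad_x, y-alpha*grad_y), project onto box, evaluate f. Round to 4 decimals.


Step 1: Compute gradient at (-1.4221, 1.2505).
grad_x = 2*4*-1.4221 + 11 = -0.3768
grad_y = 2*6*1.2505 - 11 = 4.006
Step 2: Gradient step.
x_raw = -1.4221 - 0.05*-0.3768 = -1.4033
y_raw = 1.2505 - 0.05*4.006 = 1.0502
Step 3: Project onto [-1, 3].
x_proj = clip(-1.4033) = -1.0
y_proj = clip(1.0502) = 1.0502
Step 4: Evaluate f.
f(-1.0, 1.0502) = -11.9347


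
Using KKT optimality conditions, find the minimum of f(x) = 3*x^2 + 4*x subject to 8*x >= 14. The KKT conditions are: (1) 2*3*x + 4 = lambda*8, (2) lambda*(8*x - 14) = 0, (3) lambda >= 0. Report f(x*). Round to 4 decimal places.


Step 1: Try lambda = 0 (constraint inactive).
x_unc = -4/(2*3) = -0.6667
Check: 8*-0.6667 = -5.3336 < 14 -- violated!
Step 2: Constraint must be active: 8*x = 14
x* = 14/8 = 1.75
lambda = (2*3*1.75 + 4)/8 = 1.8125
Step 3: Compute optimal value.
f(x*) = 3*1.75^2 + 4*1.75 = 16.1875


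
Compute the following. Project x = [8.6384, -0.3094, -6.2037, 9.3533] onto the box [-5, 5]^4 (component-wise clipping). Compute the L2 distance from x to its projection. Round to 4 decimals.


Project each component onto [-5, 5].
clip(8.6384) = 5.0, clip(-0.3094) = -0.3094, clip(-6.2037) = -5.0, clip(9.3533) = 5.0
Projection = [5.0, -0.3094, -5.0, 5.0]
Squared diffs: [13.238, 0.0, 1.4489, 18.9512]
Distance = sqrt(33.6381) = 5.7998


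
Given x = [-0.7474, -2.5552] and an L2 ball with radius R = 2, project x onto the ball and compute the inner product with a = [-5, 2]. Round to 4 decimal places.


Step 1: Compute ||x|| (intermediates to 6 decimals).
||x|| = sqrt((-0.7474)^2 + (-2.5552)^2) = 2.662265
Step 2: Project.
Since ||x|| > R, scale = R/||x|| = 2/2.662265 = 0.75124, proj(x) = scale * x
proj(x) = [-0.561477, -1.919568]
Step 3: Dot product.
a^T * proj(x) = -5*(-0.561477) + 2*(-1.919568) = -1.0318


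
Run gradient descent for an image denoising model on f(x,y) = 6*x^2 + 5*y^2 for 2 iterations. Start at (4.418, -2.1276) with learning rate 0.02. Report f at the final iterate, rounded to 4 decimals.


Gradient descent on f(x,y) = 6*x^2 + 5*y^2.
Starting point: (4.418, -2.1276), alpha = 0.02
Step 1: grad_x = 2*6*4.418 = 53.016, grad_y = 2*5*-2.1276 = -21.276
  x_1 = 4.418 - 0.02*53.016 = 3.3577
  y_1 = -2.1276 - 0.02*-21.276 = -1.7021
Step 2: grad_x = 2*6*3.3577 = 40.2922, grad_y = 2*5*-1.7021 = -17.0208
  x_2 = 3.3577 - 0.02*40.2922 = 2.5518
  y_2 = -1.7021 - 0.02*-17.0208 = -1.3617
f(2.5518, -1.3617) = 6*2.5518^2 + 5*(-1.3617)^2 = 48.3419


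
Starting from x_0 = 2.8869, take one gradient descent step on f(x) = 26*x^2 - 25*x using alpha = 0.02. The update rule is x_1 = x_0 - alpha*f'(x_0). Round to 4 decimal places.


We compute the gradient at x_0 and apply the update.
f'(x) = 52*x - 25
f'(2.8869) = 52*2.8869 - 25 = 125.1188
x_1 = 2.8869 - 0.02*125.1188 = 0.3845


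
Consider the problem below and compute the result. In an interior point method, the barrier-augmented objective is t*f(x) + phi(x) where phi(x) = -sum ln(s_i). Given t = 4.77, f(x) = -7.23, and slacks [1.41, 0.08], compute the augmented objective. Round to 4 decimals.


Step 1: Compute log-barrier.
ln values: [0.3436, -2.5257]
phi = -(0.3436 - 2.5257) = 2.1821
Step 2: Compute augmented objective.
t*f(x) = 4.77*-7.23 = -34.4871
Total = -34.4871 + 2.1821 = -32.305


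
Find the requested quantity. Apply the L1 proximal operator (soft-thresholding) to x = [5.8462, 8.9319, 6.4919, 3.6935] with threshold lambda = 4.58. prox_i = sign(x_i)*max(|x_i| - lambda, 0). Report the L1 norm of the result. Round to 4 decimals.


Soft-thresholding with lambda = 4.58:
prox(5.8462) = sign(5.8462)*max(|5.8462| - 4.58, 0) = 1.2662
prox(8.9319) = sign(8.9319)*max(|8.9319| - 4.58, 0) = 4.3519
prox(6.4919) = sign(6.4919)*max(|6.4919| - 4.58, 0) = 1.9119
prox(3.6935) = sign(3.6935)*max(|3.6935| - 4.58, 0) = 0.0
prox(x) = [1.2662, 4.3519, 1.9119, 0.0]
||prox(x)||_1 = 1.2662 + 4.3519 + 1.9119 + 0.0 = 7.53


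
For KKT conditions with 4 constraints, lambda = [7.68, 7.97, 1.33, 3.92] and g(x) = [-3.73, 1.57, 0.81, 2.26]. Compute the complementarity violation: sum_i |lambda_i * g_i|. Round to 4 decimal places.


KKT complementary slackness check:
lambda_1 * g_1 = 7.68 * -3.73 = -28.6464
lambda_2 * g_2 = 7.97 * 1.57 = 12.5129
lambda_3 * g_3 = 1.33 * 0.81 = 1.0773
lambda_4 * g_4 = 3.92 * 2.26 = 8.8592
Total violation = 28.6464 + 12.5129 + 1.0773 + 8.8592 = 51.0958


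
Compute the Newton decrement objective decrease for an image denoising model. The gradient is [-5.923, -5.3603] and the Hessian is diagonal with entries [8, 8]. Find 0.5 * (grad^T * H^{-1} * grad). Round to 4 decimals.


Step 1: H is diagonal, so H^(-1) * g = [-0.7404, -0.67].
Step 2: g^T H^(-1) g = sum_i g_i^2 / H_ii
  = (-5.923)^2/8 + (-5.3603)^2/8
  = 4.3852 + 3.5916 = 7.9768
Step 3: Objective decrease = 0.5 * g^T H^(-1) g = 3.9884


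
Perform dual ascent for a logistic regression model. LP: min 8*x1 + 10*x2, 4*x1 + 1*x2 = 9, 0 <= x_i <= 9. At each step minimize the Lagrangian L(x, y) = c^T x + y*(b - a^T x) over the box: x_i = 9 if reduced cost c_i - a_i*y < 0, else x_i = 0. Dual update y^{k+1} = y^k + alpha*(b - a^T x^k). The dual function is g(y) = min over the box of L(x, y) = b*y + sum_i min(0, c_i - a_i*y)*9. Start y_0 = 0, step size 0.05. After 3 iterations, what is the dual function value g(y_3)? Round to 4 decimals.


Dual ascent for LP: min 8*x1 + 10*x2, 4*x1 + 1*x2 = 9, 0 <= x_i <= 9
Step 1: y^k = 0.0, reduced costs: (8.0, 10.0)
  x^k = (0.0, 0.0), subgradient = b - a^T x = 9.0
  y^{k+1} = 0.0 + 0.05*9.0 = 0.45
Step 2: y^k = 0.45, reduced costs: (6.2, 9.55)
  x^k = (0.0, 0.0), subgradient = b - a^T x = 9.0
  y^{k+1} = 0.45 + 0.05*9.0 = 0.9
Step 3: y^k = 0.9, reduced costs: (4.4, 9.1)
  x^k = (0.0, 0.0), subgradient = b - a^T x = 9.0
  y^{k+1} = 0.9 + 0.05*9.0 = 1.35
Dual objective at y_3 = 1.35: reduced costs (2.6, 8.65), box minimizer x = (0.0, 0.0)
g(y_3) = b*y + (c1 - a1*y)*x1 + (c2 - a2*y)*x2 = 9*1.35 + 2.6*0.0 + 8.65*0.0 = 12.15 + 0.0 + 0.0 = 12.15


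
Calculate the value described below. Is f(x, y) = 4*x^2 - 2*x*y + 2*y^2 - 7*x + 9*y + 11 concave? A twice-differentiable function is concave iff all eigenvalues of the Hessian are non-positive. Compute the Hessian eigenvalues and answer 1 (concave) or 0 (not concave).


The Hessian of f(x,y) = 4*x^2 - 2*x*y + 2*y^2 - 7*x + 9*y + 11 is:
H = [[8, -2], [-2, 4]]
Trace = 8 + 4 = 12
Determinant = 8*4 - (-2)^2 = 28
Discriminant = (12)^2 - 4*28 = 32.0
Eigenvalues: lambda_1 = 3.1716, lambda_2 = 8.8284
The function is not concave.

0


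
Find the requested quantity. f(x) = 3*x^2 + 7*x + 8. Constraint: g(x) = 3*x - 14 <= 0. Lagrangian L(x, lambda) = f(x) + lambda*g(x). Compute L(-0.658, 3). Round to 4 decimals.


Step 1: Evaluate f(x).
f(-0.658) = 3*(-0.658)^2 + 7*(-0.658) + 8 = 4.6929
Step 2: Evaluate g(x).
g(-0.658) = 3*-0.658 - 14 = -15.974
Step 3: Compute Lagrangian.
L = 4.6929 + 3*-15.974 = -43.2291


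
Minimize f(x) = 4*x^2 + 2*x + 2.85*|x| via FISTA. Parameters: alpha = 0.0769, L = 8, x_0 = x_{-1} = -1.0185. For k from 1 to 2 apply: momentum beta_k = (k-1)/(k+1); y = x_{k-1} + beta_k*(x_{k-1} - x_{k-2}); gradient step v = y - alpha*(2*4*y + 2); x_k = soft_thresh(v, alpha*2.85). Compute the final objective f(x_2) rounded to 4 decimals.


FISTA on f(x) = 4*x^2 + 2*x + 2.85*|x|
L = 8, alpha = 0.0769
Iteration 1: beta = 0.0, y = -1.0185 + 0.0*(-1.0185 + 1.0185) = -1.0185
  grad(y) = -6.148, v = y - alpha*grad = -0.5457
  prox(v) = soft_thresh(-0.5457, 0.2192) = -0.3266
Iteration 2: beta = 0.3333, y = -0.3266 + 0.3333*(-0.3266 + 1.0185) = -0.0959
  grad(y) = 1.2328, v = y - alpha*grad = -0.1907
  prox(v) = soft_thresh(-0.1907, 0.2192) = 0.0
f(x_2) = 4*0.0^2 + 2*0.0 + 2.85*|0.0| = 0.0


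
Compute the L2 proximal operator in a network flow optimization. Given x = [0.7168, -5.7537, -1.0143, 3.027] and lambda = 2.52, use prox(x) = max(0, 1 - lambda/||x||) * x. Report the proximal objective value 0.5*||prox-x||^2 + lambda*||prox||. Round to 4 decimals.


Step 1: Compute ||x||.
||x|| = 6.6189
Step 2: Compute scaling factor.
scale = max(0, 1 - 2.52/6.6189) = 0.6193
Step 3: prox(x) = [0.4439, -3.5631, -0.6281, 1.8745]
||prox(x)|| = 4.0989
Step 4: Proximal objective.
0.5*||prox-x||^2 = 3.1752
lambda*||prox|| = 10.3292
Total = 13.5045


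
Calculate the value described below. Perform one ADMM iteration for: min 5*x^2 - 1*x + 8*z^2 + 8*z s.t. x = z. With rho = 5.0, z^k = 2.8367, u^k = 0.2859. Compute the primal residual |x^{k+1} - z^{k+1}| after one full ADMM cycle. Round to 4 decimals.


ADMM iteration with rho = 5.0, z^k = 2.8367, u^k = 0.2859
Step 1: x-update.
Minimize 5*x^2 - 1*x + (5.0/2)*(x - 2.8367 + 0.2859)^2
FOC: (2*5 + 5.0)*x = 1 + 5.0*(2.8367 - 0.2859)
x^{k+1} = 0.9169
Step 2: z-update.
Minimize 8*z^2 + 8*z + (5.0/2)*(0.9169 - z + 0.2859)^2
FOC: (2*8 + 5.0)*z = -8 + 5.0*(0.9169 + 0.2859)
z^{k+1} = -0.0946
Step 3: u-update.
u^{k+1} = 0.2859 + 0.9169 + 0.0946 = 1.2974
Step 4: Primal residual = |0.9169 + 0.0946| = 1.0115


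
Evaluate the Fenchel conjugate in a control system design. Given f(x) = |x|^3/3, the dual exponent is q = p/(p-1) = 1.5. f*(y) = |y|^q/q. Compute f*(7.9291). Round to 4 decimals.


The conjugate exponent q satisfies 1/p + 1/q = 1.
p = 3, so q = 3/(3 - 1) = 1.5
|y|^q = 7.9291^1.5 = 22.3273
f*(7.9291) = 22.3273 / 1.5 = 14.8849


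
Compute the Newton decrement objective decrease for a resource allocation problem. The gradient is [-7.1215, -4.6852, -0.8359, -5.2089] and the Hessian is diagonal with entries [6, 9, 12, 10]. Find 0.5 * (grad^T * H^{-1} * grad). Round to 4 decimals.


Step 1: H is diagonal, so H^(-1) * g = [-1.1869, -0.5206, -0.0697, -0.5209].
Step 2: g^T H^(-1) g = sum_i g_i^2 / H_ii
  = (-7.1215)^2/6 + (-4.6852)^2/9 + (-0.8359)^2/12 + (-5.2089)^2/10
  = 8.4526 + 2.439 + 0.0582 + 2.7133 = 13.6631
Step 3: Objective decrease = 0.5 * g^T H^(-1) g = 6.8316


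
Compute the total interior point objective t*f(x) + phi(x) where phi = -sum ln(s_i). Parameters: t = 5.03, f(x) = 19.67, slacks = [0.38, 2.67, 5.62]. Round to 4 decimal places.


Step 1: Compute log-barrier.
ln values: [-0.9676, 0.9821, 1.7263]
phi = -(-0.9676 + 0.9821 + 1.7263) = -1.7408
Step 2: Compute augmented objective.
t*f(x) = 5.03*19.67 = 98.9401
Total = 98.9401 - 1.7408 = 97.1993


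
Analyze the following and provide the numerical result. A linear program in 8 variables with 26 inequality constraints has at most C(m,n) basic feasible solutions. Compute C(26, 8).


Each vertex corresponds to some choice of n active constraints out of m, so the number of vertices is at most C(m, n) = m! / (n!(m-n)!).
m = 26, n = 8
Numerator: 26 * 25 * 24 * 23 * 22 * 21 * 20 * 19
Denominator: 8! = 40320
C(26, 8) = 1562275


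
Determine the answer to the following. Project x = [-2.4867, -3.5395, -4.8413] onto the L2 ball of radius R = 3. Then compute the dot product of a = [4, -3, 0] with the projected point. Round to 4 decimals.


Step 1: Compute ||x|| (intermediates to 6 decimals).
||x|| = sqrt((-2.4867)^2 + (-3.5395)^2 + (-4.8413)^2) = 6.492297
Step 2: Project.
Since ||x|| > R, scale = R/||x|| = 3/6.492297 = 0.462086, proj(x) = scale * x
proj(x) = [-1.149069, -1.635553, -2.237097]
Step 3: Dot product.
a^T * proj(x) = 4*(-1.149069) - 3*(-1.635553) + 0*(-2.237097) = 0.3104


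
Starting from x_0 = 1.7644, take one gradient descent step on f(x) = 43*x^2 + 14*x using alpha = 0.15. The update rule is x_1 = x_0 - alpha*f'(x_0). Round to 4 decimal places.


We compute the gradient at x_0 and apply the update.
f'(x) = 86*x + 14
f'(1.7644) = 86*1.7644 + 14 = 165.7384
x_1 = 1.7644 - 0.15*165.7384 = -23.0964


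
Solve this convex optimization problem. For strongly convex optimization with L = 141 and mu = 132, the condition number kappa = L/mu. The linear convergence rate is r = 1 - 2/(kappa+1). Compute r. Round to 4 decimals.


Step 1: Compute the condition number.
kappa = L/mu = 141/132 = 1.0682
Step 2: Compute the convergence rate.
r = 1 - 2/(kappa + 1) = 1 - 2*mu/(L + mu) = (L - mu)/(L + mu) = 9/273 = 0.033


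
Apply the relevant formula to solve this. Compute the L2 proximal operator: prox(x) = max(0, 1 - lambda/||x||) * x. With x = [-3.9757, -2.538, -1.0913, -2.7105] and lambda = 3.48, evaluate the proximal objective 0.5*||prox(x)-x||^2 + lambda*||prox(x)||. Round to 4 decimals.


Step 1: Compute ||x||.
||x|| = 5.5485
Step 2: Compute scaling factor.
scale = max(0, 1 - 3.48/5.5485) = 0.3728
Step 3: prox(x) = [-1.4821, -0.9462, -0.4068, -1.0105]
||prox(x)|| = 2.0685
Step 4: Proximal objective.
0.5*||prox-x||^2 = 6.0552
lambda*||prox|| = 7.1984
Total = 13.2534


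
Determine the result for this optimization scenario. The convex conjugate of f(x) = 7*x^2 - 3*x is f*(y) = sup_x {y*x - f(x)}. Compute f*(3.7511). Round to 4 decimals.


f*(y) = sup_x {y*x - a*x^2 - b*x} = sup_x {(y-b)*x - a*x^2}
FOC: (y - b) - 2a*x = 0 => x* = (y - b)/(2a)
x* = (3.7511 + 3)/(2*7) = 0.4822
f*(3.7511) = (y-b)^2/(4a) = (3.7511 + 3)^2/(4*7)
= 45.5774/28 = 1.6278


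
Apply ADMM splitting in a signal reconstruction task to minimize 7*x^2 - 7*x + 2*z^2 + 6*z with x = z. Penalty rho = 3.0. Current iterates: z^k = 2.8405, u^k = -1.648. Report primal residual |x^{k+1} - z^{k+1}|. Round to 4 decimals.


ADMM iteration with rho = 3.0, z^k = 2.8405, u^k = -1.648
Step 1: x-update.
Minimize 7*x^2 - 7*x + (3.0/2)*(x - 2.8405 - 1.648)^2
FOC: (2*7 + 3.0)*x = 7 + 3.0*(2.8405 + 1.648)
x^{k+1} = 1.2039
Step 2: z-update.
Minimize 2*z^2 + 6*z + (3.0/2)*(1.2039 - z - 1.648)^2
FOC: (2*2 + 3.0)*z = -6 + 3.0*(1.2039 - 1.648)
z^{k+1} = -1.0475
Step 3: u-update.
u^{k+1} = -1.648 + 1.2039 + 1.0475 = 0.6033
Step 4: Primal residual = |1.2039 + 1.0475| = 2.2513


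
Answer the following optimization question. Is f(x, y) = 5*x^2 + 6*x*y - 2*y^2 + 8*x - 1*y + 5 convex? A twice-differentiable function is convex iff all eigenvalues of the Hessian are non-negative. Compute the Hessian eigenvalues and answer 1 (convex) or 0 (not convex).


The Hessian of f(x,y) = 5*x^2 + 6*x*y - 2*y^2 + 8*x - 1*y + 5 is:
H = [[10, 6], [6, -4]]
Trace = 10 - 4 = 6
Determinant = 10*-4 - (6)^2 = -76
Discriminant = (6)^2 - 4*-76 = 340.0
Eigenvalues: lambda_1 = -6.2195, lambda_2 = 12.2195
The function is not convex.

0


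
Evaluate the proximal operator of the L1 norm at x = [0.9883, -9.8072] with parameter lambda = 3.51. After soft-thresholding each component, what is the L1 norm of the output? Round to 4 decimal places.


Soft-thresholding with lambda = 3.51:
prox(0.9883) = sign(0.9883)*max(|0.9883| - 3.51, 0) = 0.0
prox(-9.8072) = sign(-9.8072)*max(|-9.8072| - 3.51, 0) = -6.2972
prox(x) = [0.0, -6.2972]
||prox(x)||_1 = 0.0 + 6.2972 = 6.2972


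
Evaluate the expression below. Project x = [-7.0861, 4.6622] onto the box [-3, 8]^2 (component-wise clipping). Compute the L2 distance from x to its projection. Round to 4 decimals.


Project each component onto [-3, 8].
clip(-7.0861) = -3.0, clip(4.6622) = 4.6622
Projection = [-3.0, 4.6622]
Squared diffs: [16.6962, 0.0]
Distance = sqrt(16.6962) = 4.0861


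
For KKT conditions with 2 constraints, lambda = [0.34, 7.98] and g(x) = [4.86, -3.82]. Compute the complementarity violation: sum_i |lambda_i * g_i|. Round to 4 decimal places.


KKT complementary slackness check:
lambda_1 * g_1 = 0.34 * 4.86 = 1.6524
lambda_2 * g_2 = 7.98 * -3.82 = -30.4836
Total violation = 1.6524 + 30.4836 = 32.136


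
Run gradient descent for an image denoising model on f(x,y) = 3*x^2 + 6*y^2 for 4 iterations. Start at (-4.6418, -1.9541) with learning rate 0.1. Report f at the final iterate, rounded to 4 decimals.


Gradient descent on f(x,y) = 3*x^2 + 6*y^2.
Starting point: (-4.6418, -1.9541), alpha = 0.1
Step 1: grad_x = 2*3*-4.6418 = -27.8508, grad_y = 2*6*-1.9541 = -23.4492
  x_1 = -4.6418 - 0.1*-27.8508 = -1.8567
  y_1 = -1.9541 - 0.1*-23.4492 = 0.3908
Step 2: grad_x = 2*3*-1.8567 = -11.1403, grad_y = 2*6*0.3908 = 4.6898
  x_2 = -1.8567 - 0.1*-11.1403 = -0.7427
  y_2 = 0.3908 - 0.1*4.6898 = -0.0782
Step 3: grad_x = 2*3*-0.7427 = -4.4561, grad_y = 2*6*-0.0782 = -0.938
  x_3 = -0.7427 - 0.1*-4.4561 = -0.2971
  y_3 = -0.0782 - 0.1*-0.938 = 0.0156
Step 4: grad_x = 2*3*-0.2971 = -1.7825, grad_y = 2*6*0.0156 = 0.1876
  x_4 = -0.2971 - 0.1*-1.7825 = -0.1188
  y_4 = 0.0156 - 0.1*0.1876 = -0.0031
f(-0.1188, -0.0031) = 3*(-0.1188)^2 + 6*(-0.0031)^2 = 0.0424


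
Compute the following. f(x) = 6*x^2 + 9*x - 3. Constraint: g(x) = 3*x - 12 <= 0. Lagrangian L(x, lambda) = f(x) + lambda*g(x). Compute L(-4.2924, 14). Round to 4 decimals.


Step 1: Evaluate f(x).
f(-4.2924) = 6*(-4.2924)^2 + 9*(-4.2924) - 3 = 68.9166
Step 2: Evaluate g(x).
g(-4.2924) = 3*-4.2924 - 12 = -24.8772
Step 3: Compute Lagrangian.
L = 68.9166 + 14*-24.8772 = -279.3642


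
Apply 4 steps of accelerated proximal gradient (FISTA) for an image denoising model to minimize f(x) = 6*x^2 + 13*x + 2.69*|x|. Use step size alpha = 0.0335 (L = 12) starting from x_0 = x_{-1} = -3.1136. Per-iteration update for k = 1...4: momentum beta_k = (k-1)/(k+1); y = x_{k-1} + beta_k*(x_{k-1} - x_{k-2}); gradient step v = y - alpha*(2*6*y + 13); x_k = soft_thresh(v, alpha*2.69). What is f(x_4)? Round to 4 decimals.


FISTA on f(x) = 6*x^2 + 13*x + 2.69*|x|
L = 12, alpha = 0.0335
Iteration 1: beta = 0.0, y = -3.1136 + 0.0*(-3.1136 + 3.1136) = -3.1136
  grad(y) = -24.3632, v = y - alpha*grad = -2.2974
  prox(v) = soft_thresh(-2.2974, 0.0901) = -2.2073
Iteration 2: beta = 0.3333, y = -2.2073 + 0.3333*(-2.2073 + 3.1136) = -1.9052
  grad(y) = -9.8627, v = y - alpha*grad = -1.5748
  prox(v) = soft_thresh(-1.5748, 0.0901) = -1.4847
Iteration 3: beta = 0.5, y = -1.4847 + 0.5*(-1.4847 + 2.2073) = -1.1234
  grad(y) = -0.4809, v = y - alpha*grad = -1.1073
  prox(v) = soft_thresh(-1.1073, 0.0901) = -1.0172
Iteration 4: beta = 0.6, y = -1.0172 + 0.6*(-1.0172 + 1.4847) = -0.7367
  grad(y) = 4.16, v = y - alpha*grad = -0.876
  prox(v) = soft_thresh(-0.876, 0.0901) = -0.7859
f(x_4) = 6*(-0.7859)^2 + 13*(-0.7859) + 2.69*|-0.7859| = -4.3968


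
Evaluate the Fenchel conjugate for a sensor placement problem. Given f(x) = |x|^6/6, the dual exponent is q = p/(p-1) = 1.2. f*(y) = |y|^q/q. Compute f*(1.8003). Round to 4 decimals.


The conjugate exponent q satisfies 1/p + 1/q = 1.
p = 6, so q = 6/(6 - 1) = 1.2
|y|^q = 1.8003^1.2 = 2.0249
f*(1.8003) = 2.0249 / 1.2 = 1.6875


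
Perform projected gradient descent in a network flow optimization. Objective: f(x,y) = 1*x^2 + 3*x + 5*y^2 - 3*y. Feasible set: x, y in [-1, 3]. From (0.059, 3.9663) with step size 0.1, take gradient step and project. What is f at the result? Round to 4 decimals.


Step 1: Compute gradient at (0.059, 3.9663).
grad_x = 2*1*0.059 + 3 = 3.118
grad_y = 2*5*3.9663 - 3 = 36.663
Step 2: Gradient step.
x_raw = 0.059 - 0.1*3.118 = -0.2528
y_raw = 3.9663 - 0.1*36.663 = 0.3
Step 3: Project onto [-1, 3].
x_proj = clip(-0.2528) = -0.2528
y_proj = clip(0.3) = 0.3
Step 4: Evaluate f.
f(-0.2528, 0.3) = -1.1445


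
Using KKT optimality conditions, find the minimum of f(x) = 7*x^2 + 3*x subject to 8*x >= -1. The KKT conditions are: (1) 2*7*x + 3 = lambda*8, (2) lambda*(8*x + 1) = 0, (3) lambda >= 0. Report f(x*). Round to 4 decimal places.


Step 1: Try lambda = 0 (constraint inactive).
x_unc = -3/(2*7) = -0.2143
Check: 8*-0.2143 = -1.7144 < -1 -- violated!
Step 2: Constraint must be active: 8*x = -1
x* = -1/8 = -0.125
lambda = (2*7*(-0.125) + 3)/8 = 0.1563
Step 3: Compute optimal value.
f(x*) = 7*(-0.125)^2 + 3*(-0.125) = -0.2656
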